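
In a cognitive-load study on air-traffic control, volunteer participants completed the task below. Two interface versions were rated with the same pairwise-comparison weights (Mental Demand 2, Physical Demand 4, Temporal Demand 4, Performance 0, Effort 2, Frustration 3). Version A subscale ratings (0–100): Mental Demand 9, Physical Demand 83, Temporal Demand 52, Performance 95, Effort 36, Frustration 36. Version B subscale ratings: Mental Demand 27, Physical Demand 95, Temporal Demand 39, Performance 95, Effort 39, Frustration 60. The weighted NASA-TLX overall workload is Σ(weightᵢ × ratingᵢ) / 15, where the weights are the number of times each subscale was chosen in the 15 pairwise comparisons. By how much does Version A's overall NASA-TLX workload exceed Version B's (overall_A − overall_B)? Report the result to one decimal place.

-7.3

Version A weighted sum = 2·9 + 4·83 + 4·52 + 0·95 + 2·36 + 3·36 = 18 + 332 + 208 + 0 + 72 + 108 = 738; overall_A = 738/15 = 49.2000.
Version B weighted sum = 2·27 + 4·95 + 4·39 + 0·95 + 2·39 + 3·60 = 54 + 380 + 156 + 0 + 78 + 180 = 848; overall_B = 848/15 = 56.5333.
Difference = 49.2000 − 56.5333 = -7.3333 ≈ -7.3.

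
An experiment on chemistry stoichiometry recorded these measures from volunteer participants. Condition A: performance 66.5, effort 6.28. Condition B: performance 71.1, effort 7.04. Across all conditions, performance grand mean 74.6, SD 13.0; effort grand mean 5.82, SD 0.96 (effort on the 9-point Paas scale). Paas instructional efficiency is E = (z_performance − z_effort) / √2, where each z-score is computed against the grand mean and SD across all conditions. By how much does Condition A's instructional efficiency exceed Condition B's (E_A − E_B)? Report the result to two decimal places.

0.31

Condition A: z_P = (66.5 − 74.6)/13.0 = -0.6231; z_E = (6.28 − 5.82)/0.96 = 0.4792; E_A = (-0.6231 − 0.4792)/√2 = -0.7794.
Condition B: z_P = (71.1 − 74.6)/13.0 = -0.2692; z_E = (7.04 − 5.82)/0.96 = 1.2708; E_B = (-0.2692 − 1.2708)/√2 = -1.0889.
E_A − E_B = -0.7794 − (-1.0889) = 0.3095 ≈ 0.31.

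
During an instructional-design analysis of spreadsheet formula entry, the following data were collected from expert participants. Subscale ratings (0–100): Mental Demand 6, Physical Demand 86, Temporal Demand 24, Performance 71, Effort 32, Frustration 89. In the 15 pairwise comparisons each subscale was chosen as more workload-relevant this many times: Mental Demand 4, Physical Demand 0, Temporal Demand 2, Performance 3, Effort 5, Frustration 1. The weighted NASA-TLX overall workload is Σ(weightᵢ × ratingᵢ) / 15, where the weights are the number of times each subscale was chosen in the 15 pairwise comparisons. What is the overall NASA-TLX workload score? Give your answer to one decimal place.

The tallies are the weights (they sum to 15).
Weighted sum = 4·6 + 0·86 + 2·24 + 3·71 + 5·32 + 1·89
            = 24 + 0 + 48 + 213 + 160 + 89 = 534.
Overall workload = 534 / 15 = 35.6000 ≈ 35.6.

35.6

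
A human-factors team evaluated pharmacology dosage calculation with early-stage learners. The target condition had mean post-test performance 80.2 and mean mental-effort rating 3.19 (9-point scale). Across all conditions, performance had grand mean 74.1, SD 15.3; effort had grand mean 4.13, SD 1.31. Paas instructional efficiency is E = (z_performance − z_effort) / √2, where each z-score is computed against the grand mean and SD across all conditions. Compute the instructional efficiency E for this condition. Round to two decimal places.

z_performance = (80.2 − 74.1) / 15.3 = 6.1000 / 15.3 = 0.3987.
z_effort = (3.19 − 4.13) / 1.31 = -0.9400 / 1.31 = -0.7176.
z_P − z_E = 0.3987 − (-0.7176) = 1.1163.
E = 1.1163 / √2 = 1.1163 / 1.41421 = 0.7893 ≈ 0.79.

0.79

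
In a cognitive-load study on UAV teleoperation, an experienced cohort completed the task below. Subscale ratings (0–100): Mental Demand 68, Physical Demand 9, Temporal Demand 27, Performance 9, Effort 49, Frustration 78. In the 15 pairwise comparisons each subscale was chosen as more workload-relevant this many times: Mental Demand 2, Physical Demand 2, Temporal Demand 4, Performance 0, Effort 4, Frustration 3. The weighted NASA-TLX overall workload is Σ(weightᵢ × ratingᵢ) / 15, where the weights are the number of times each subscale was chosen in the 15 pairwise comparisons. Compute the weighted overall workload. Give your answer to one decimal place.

46.1

The tallies are the weights (they sum to 15).
Weighted sum = 2·68 + 2·9 + 4·27 + 0·9 + 4·49 + 3·78
            = 136 + 18 + 108 + 0 + 196 + 234 = 692.
Overall workload = 692 / 15 = 46.1333 ≈ 46.1.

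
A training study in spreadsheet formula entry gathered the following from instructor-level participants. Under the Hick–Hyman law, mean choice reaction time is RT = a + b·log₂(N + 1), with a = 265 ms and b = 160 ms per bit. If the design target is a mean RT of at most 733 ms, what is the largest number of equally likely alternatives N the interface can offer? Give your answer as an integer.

Set 265 + 160·log₂(N + 1) ≤ 733.
log₂(N + 1) ≤ (733 − 265) / 160 = 2.9250.
N + 1 ≤ 2^2.9250 = 7.5947.
N ≤ 6.5947, so the largest integer N is 6.

6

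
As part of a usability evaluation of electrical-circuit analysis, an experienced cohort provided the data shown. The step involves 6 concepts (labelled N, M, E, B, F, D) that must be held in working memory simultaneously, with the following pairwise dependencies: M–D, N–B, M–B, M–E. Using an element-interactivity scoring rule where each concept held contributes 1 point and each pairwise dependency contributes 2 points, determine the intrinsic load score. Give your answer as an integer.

Count of concepts held simultaneously: 6.
Count of pairwise dependencies listed: 4.
Element contribution: 6 × 1 = 6.
Interaction contribution: 4 × 2 = 8.
Intrinsic load = 6 + 8 = 14.

14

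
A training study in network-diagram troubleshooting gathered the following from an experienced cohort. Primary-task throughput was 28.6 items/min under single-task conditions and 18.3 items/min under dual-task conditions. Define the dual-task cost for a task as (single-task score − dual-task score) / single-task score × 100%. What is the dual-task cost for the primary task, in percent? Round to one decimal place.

36.0

Cost = (28.6 − 18.3) / 28.6 × 100%
     = 10.3000 / 28.6 × 100% = 36.0140%.
≈ 36.0%.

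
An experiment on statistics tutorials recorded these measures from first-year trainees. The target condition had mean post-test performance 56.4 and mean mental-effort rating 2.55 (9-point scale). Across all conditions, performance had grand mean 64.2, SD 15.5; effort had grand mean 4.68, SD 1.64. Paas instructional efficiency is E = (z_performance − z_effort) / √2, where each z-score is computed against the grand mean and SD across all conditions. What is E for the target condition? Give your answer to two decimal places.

z_performance = (56.4 − 64.2) / 15.5 = -7.8000 / 15.5 = -0.5032.
z_effort = (2.55 − 4.68) / 1.64 = -2.1300 / 1.64 = -1.2988.
z_P − z_E = -0.5032 − (-1.2988) = 0.7956.
E = 0.7956 / √2 = 0.7956 / 1.41421 = 0.5626 ≈ 0.56.

0.56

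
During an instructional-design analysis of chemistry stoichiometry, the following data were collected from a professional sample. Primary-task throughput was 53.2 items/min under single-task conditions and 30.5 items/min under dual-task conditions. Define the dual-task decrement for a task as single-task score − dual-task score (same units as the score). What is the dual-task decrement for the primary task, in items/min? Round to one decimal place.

Decrement = 53.2 − 30.5 = 22.7000 items/min ≈ 22.7 items/min.

22.7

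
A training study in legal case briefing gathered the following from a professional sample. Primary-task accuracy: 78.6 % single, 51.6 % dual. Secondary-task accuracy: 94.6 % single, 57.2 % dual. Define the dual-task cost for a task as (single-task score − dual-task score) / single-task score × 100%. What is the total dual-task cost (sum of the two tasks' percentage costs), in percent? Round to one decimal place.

Primary cost = (78.6 − 51.6) / 78.6 × 100% = 34.3511%.
Secondary cost = (94.6 − 57.2) / 94.6 × 100% = 39.5349%.
Total = 34.3511% + 39.5349% = 73.8860% ≈ 73.9%.

73.9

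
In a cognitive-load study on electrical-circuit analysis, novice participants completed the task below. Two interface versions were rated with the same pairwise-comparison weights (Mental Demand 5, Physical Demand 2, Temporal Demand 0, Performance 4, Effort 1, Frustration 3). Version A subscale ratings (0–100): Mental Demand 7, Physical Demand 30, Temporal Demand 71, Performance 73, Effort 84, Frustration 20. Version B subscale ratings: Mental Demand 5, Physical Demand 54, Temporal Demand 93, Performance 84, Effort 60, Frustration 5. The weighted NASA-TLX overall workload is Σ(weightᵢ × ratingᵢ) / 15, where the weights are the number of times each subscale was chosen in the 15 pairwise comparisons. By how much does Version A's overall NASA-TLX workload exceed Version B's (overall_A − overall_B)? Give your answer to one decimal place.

Version A weighted sum = 5·7 + 2·30 + 0·71 + 4·73 + 1·84 + 3·20 = 35 + 60 + 0 + 292 + 84 + 60 = 531; overall_A = 531/15 = 35.4000.
Version B weighted sum = 5·5 + 2·54 + 0·93 + 4·84 + 1·60 + 3·5 = 25 + 108 + 0 + 336 + 60 + 15 = 544; overall_B = 544/15 = 36.2667.
Difference = 35.4000 − 36.2667 = -0.8667 ≈ -0.9.

-0.9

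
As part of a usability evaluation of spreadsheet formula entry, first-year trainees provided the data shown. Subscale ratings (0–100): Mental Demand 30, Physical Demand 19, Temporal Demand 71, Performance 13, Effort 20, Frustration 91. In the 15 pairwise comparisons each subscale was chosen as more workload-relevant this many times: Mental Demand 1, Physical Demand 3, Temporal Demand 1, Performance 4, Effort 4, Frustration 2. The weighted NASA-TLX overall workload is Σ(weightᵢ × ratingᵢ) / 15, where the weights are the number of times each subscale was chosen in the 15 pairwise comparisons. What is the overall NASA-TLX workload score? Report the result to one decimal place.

31.5

The tallies are the weights (they sum to 15).
Weighted sum = 1·30 + 3·19 + 1·71 + 4·13 + 4·20 + 2·91
            = 30 + 57 + 71 + 52 + 80 + 182 = 472.
Overall workload = 472 / 15 = 31.4667 ≈ 31.5.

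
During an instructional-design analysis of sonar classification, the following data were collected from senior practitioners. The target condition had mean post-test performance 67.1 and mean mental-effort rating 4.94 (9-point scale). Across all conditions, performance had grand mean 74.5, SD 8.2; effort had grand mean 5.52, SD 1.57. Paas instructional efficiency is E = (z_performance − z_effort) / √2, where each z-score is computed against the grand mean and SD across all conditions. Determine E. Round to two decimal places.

z_performance = (67.1 − 74.5) / 8.2 = -7.4000 / 8.2 = -0.9024.
z_effort = (4.94 − 5.52) / 1.57 = -0.5800 / 1.57 = -0.3694.
z_P − z_E = -0.9024 − (-0.3694) = -0.5330.
E = -0.5330 / √2 = -0.5330 / 1.41421 = -0.3769 ≈ -0.38.

-0.38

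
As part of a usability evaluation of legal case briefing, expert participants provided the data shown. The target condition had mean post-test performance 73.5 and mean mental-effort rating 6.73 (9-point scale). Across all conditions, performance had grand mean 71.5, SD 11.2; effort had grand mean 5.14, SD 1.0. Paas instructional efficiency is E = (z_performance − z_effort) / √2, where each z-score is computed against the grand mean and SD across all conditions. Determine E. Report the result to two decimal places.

z_performance = (73.5 − 71.5) / 11.2 = 2.0000 / 11.2 = 0.1786.
z_effort = (6.73 − 5.14) / 1.0 = 1.5900 / 1.0 = 1.5900.
z_P − z_E = 0.1786 − 1.5900 = -1.4114.
E = -1.4114 / √2 = -1.4114 / 1.41421 = -0.9980 ≈ -1.00.

-1.00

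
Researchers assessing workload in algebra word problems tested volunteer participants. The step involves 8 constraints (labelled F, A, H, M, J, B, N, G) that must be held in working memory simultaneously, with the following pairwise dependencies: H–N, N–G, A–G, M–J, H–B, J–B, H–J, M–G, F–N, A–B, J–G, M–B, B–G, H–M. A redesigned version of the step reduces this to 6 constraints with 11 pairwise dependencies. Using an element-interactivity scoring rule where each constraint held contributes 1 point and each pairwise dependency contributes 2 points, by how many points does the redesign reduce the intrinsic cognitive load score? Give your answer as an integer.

Original: 8 × 1 + 14 × 2 = 8 + 28 = 36.
Redesigned: 6 × 1 + 11 × 2 = 6 + 22 = 28.
Reduction = 36 − 28 = 8.

8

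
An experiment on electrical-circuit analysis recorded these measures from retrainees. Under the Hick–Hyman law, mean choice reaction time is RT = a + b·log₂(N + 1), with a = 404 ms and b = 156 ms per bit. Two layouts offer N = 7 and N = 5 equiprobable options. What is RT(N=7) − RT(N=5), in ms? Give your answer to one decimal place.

64.7

RT(7) = 404 + 156·log₂(8) = 404 + 156·3.0000 = 872.0000 ms.
RT(5) = 404 + 156·log₂(6) = 404 + 156·2.5850 = 807.2600 ms.
Difference = 872.0000 − 807.2600 = 64.7400 ≈ 64.7 ms.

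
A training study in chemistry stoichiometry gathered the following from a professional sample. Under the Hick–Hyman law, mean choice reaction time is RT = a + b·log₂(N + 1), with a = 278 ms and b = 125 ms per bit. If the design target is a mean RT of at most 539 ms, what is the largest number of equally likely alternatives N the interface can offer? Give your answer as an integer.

3

Set 278 + 125·log₂(N + 1) ≤ 539.
log₂(N + 1) ≤ (539 − 278) / 125 = 2.0880.
N + 1 ≤ 2^2.0880 = 4.2516.
N ≤ 3.2516, so the largest integer N is 3.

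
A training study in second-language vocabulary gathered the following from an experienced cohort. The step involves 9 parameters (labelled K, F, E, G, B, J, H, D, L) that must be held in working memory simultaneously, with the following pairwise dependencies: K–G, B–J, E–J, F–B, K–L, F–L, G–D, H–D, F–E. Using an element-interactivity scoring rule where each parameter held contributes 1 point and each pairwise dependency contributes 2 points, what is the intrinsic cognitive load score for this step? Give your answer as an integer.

27

Count of parameters held simultaneously: 9.
Count of pairwise dependencies listed: 9.
Element contribution: 9 × 1 = 9.
Interaction contribution: 9 × 2 = 18.
Intrinsic load = 9 + 18 = 27.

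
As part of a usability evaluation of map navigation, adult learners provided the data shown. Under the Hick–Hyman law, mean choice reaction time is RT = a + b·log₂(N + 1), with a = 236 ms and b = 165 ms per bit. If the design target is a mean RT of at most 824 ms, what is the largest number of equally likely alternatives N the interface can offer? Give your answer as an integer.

10

Set 236 + 165·log₂(N + 1) ≤ 824.
log₂(N + 1) ≤ (824 − 236) / 165 = 3.5636.
N + 1 ≤ 2^3.5636 = 11.8236.
N ≤ 10.8236, so the largest integer N is 10.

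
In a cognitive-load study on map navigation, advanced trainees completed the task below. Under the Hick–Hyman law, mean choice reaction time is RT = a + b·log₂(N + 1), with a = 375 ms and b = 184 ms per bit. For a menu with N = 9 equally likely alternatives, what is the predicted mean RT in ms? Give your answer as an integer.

log₂(9 + 1) = log₂(10) = 3.3219.
RT = 375 + 184 × 3.3219 = 375 + 611.2296 = 986.2296 ms.
≈ 986 ms.

986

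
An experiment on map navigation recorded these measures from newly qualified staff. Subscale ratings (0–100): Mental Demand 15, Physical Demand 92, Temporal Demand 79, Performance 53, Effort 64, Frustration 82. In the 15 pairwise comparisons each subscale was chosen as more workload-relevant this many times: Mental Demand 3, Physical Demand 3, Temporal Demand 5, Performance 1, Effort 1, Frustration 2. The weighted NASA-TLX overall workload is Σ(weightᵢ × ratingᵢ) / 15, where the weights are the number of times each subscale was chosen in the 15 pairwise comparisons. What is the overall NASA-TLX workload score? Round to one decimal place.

The tallies are the weights (they sum to 15).
Weighted sum = 3·15 + 3·92 + 5·79 + 1·53 + 1·64 + 2·82
            = 45 + 276 + 395 + 53 + 64 + 164 = 997.
Overall workload = 997 / 15 = 66.4667 ≈ 66.5.

66.5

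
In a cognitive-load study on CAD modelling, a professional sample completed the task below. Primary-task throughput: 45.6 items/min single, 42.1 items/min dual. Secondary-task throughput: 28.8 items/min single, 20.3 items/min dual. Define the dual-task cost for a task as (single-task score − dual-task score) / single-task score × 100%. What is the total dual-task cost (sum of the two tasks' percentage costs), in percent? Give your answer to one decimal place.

37.2

Primary cost = (45.6 − 42.1) / 45.6 × 100% = 7.6754%.
Secondary cost = (28.8 − 20.3) / 28.8 × 100% = 29.5139%.
Total = 7.6754% + 29.5139% = 37.1893% ≈ 37.2%.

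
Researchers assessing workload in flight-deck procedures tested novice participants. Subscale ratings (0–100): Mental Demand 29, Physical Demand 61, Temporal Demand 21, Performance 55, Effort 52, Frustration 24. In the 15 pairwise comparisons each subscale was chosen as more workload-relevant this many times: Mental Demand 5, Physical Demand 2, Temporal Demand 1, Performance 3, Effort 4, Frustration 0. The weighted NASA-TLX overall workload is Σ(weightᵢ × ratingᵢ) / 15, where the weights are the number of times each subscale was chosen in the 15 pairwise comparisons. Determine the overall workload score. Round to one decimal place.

44.1

The tallies are the weights (they sum to 15).
Weighted sum = 5·29 + 2·61 + 1·21 + 3·55 + 4·52 + 0·24
            = 145 + 122 + 21 + 165 + 208 + 0 = 661.
Overall workload = 661 / 15 = 44.0667 ≈ 44.1.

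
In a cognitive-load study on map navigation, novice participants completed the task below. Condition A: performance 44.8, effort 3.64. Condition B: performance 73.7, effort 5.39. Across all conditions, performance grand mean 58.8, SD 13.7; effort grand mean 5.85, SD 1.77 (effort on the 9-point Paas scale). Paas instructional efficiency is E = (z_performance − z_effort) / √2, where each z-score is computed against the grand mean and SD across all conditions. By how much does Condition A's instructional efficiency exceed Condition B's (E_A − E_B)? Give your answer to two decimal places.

-0.79

Condition A: z_P = (44.8 − 58.8)/13.7 = -1.0219; z_E = (3.64 − 5.85)/1.77 = -1.2486; E_A = (-1.0219 − (-1.2486))/√2 = 0.1603.
Condition B: z_P = (73.7 − 58.8)/13.7 = 1.0876; z_E = (5.39 − 5.85)/1.77 = -0.2599; E_B = (1.0876 − (-0.2599))/√2 = 0.9528.
E_A − E_B = 0.1603 − 0.9528 = -0.7925 ≈ -0.79.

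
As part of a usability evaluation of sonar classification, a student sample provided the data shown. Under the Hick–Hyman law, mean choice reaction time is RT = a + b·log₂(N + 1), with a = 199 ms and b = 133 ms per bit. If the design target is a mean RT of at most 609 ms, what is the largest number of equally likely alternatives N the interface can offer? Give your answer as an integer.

7

Set 199 + 133·log₂(N + 1) ≤ 609.
log₂(N + 1) ≤ (609 − 199) / 133 = 3.0827.
N + 1 ≤ 2^3.0827 = 8.4720.
N ≤ 7.4720, so the largest integer N is 7.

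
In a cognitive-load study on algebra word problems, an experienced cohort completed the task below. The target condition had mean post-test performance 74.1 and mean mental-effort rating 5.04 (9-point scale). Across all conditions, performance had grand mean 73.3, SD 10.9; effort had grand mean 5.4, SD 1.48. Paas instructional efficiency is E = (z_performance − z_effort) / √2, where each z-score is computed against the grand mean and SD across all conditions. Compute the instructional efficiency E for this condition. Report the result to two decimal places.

0.22

z_performance = (74.1 − 73.3) / 10.9 = 0.8000 / 10.9 = 0.0734.
z_effort = (5.04 − 5.4) / 1.48 = -0.3600 / 1.48 = -0.2432.
z_P − z_E = 0.0734 − (-0.2432) = 0.3166.
E = 0.3166 / √2 = 0.3166 / 1.41421 = 0.2239 ≈ 0.22.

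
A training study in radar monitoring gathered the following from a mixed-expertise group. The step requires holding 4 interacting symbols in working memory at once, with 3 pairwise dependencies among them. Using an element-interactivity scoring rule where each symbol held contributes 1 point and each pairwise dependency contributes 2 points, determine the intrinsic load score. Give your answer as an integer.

10

Element contribution: 4 × 1 = 4.
Interaction contribution: 3 × 2 = 6.
Intrinsic load = 4 + 6 = 10.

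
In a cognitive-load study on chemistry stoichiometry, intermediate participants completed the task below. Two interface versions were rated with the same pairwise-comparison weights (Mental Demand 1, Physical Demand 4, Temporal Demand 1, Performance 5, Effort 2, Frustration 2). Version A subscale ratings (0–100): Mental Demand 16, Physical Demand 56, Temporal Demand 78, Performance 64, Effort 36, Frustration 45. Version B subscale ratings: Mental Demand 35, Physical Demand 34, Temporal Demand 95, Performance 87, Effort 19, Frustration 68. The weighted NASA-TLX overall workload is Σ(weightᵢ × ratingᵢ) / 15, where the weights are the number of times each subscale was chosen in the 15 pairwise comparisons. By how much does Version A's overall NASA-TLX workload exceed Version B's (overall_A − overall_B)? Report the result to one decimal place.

-5.0

Version A weighted sum = 1·16 + 4·56 + 1·78 + 5·64 + 2·36 + 2·45 = 16 + 224 + 78 + 320 + 72 + 90 = 800; overall_A = 800/15 = 53.3333.
Version B weighted sum = 1·35 + 4·34 + 1·95 + 5·87 + 2·19 + 2·68 = 35 + 136 + 95 + 435 + 38 + 136 = 875; overall_B = 875/15 = 58.3333.
Difference = 53.3333 − 58.3333 = -5.0000 ≈ -5.0.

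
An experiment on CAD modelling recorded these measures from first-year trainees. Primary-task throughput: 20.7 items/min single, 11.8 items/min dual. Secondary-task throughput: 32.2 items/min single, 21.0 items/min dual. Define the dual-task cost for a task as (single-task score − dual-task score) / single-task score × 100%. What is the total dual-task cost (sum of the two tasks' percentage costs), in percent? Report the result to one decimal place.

77.8

Primary cost = (20.7 − 11.8) / 20.7 × 100% = 42.9952%.
Secondary cost = (32.2 − 21.0) / 32.2 × 100% = 34.7826%.
Total = 42.9952% + 34.7826% = 77.7778% ≈ 77.8%.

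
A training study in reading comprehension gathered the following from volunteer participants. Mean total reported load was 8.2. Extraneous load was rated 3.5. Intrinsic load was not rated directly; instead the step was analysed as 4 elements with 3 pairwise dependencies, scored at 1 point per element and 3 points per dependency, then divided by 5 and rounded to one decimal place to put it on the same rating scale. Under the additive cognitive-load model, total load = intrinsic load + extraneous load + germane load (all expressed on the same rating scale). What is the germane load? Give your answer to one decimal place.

2.1

Intrinsic (element-interactivity): (4 × 1 + 3 × 3) / 5 = 13 / 5 = 2.6000 → 2.6.
germane load = total − intrinsic − extraneous
             = 8.2 − 2.6 − 3.5 = 2.1.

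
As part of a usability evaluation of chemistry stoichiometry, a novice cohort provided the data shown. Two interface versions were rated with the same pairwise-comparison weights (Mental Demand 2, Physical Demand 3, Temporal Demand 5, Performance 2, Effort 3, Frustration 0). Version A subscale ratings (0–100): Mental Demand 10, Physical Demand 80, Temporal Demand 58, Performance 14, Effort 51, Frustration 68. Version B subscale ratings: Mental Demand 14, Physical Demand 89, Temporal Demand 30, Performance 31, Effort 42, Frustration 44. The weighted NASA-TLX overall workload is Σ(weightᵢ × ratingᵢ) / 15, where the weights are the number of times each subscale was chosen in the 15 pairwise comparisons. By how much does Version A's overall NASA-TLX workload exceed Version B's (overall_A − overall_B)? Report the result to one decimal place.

6.5

Version A weighted sum = 2·10 + 3·80 + 5·58 + 2·14 + 3·51 + 0·68 = 20 + 240 + 290 + 28 + 153 + 0 = 731; overall_A = 731/15 = 48.7333.
Version B weighted sum = 2·14 + 3·89 + 5·30 + 2·31 + 3·42 + 0·44 = 28 + 267 + 150 + 62 + 126 + 0 = 633; overall_B = 633/15 = 42.2000.
Difference = 48.7333 − 42.2000 = 6.5333 ≈ 6.5.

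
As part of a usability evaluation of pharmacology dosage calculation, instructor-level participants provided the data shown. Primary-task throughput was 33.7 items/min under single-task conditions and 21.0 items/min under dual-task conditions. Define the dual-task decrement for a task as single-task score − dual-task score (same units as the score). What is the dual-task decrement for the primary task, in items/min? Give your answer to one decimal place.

Decrement = 33.7 − 21.0 = 12.7000 items/min ≈ 12.7 items/min.

12.7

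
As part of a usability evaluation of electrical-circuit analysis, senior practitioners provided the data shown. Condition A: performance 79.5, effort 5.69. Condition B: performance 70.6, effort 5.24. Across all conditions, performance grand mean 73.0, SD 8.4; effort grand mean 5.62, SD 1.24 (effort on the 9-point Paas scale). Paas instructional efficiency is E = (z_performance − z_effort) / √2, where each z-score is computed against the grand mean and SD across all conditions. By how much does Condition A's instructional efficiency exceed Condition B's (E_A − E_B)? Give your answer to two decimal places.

0.49

Condition A: z_P = (79.5 − 73.0)/8.4 = 0.7738; z_E = (5.69 − 5.62)/1.24 = 0.0565; E_A = (0.7738 − 0.0565)/√2 = 0.5072.
Condition B: z_P = (70.6 − 73.0)/8.4 = -0.2857; z_E = (5.24 − 5.62)/1.24 = -0.3065; E_B = (-0.2857 − (-0.3065))/√2 = 0.0147.
E_A − E_B = 0.5072 − 0.0147 = 0.4925 ≈ 0.49.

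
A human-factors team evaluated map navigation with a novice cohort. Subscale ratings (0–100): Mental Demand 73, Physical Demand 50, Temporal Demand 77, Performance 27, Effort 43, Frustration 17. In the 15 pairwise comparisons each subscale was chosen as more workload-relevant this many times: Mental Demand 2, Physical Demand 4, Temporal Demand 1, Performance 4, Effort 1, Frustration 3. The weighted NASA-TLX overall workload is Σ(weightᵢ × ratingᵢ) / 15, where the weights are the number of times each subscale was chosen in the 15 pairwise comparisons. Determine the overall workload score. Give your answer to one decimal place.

The tallies are the weights (they sum to 15).
Weighted sum = 2·73 + 4·50 + 1·77 + 4·27 + 1·43 + 3·17
            = 146 + 200 + 77 + 108 + 43 + 51 = 625.
Overall workload = 625 / 15 = 41.6667 ≈ 41.7.

41.7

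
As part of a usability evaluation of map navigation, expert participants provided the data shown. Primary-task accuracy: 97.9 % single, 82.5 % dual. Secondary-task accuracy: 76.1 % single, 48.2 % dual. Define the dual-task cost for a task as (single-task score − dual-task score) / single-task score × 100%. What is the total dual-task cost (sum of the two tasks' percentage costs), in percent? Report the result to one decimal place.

Primary cost = (97.9 − 82.5) / 97.9 × 100% = 15.7303%.
Secondary cost = (76.1 − 48.2) / 76.1 × 100% = 36.6623%.
Total = 15.7303% + 36.6623% = 52.3926% ≈ 52.4%.

52.4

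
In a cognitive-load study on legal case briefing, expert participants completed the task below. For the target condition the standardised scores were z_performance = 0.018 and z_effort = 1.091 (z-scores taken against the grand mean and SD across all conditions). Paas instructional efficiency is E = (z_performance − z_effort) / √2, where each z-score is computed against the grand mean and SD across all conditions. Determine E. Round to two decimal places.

-0.76

z_P − z_E = 0.018 − 1.091 = -1.0730.
E = -1.0730 / √2 = -1.0730 / 1.41421 = -0.7587 ≈ -0.76.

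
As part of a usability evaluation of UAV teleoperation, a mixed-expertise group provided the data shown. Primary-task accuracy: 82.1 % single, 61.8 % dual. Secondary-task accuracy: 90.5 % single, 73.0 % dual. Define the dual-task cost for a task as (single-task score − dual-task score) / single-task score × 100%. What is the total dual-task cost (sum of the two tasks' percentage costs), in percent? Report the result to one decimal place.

44.1

Primary cost = (82.1 − 61.8) / 82.1 × 100% = 24.7259%.
Secondary cost = (90.5 − 73.0) / 90.5 × 100% = 19.3370%.
Total = 24.7259% + 19.3370% = 44.0629% ≈ 44.1%.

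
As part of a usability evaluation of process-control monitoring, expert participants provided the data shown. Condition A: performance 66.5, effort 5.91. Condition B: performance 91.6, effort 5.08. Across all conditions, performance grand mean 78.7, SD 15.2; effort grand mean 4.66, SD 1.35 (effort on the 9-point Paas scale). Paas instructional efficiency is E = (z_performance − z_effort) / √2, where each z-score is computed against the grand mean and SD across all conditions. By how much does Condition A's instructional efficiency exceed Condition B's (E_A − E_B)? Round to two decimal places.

-1.60

Condition A: z_P = (66.5 − 78.7)/15.2 = -0.8026; z_E = (5.91 − 4.66)/1.35 = 0.9259; E_A = (-0.8026 − 0.9259)/√2 = -1.2222.
Condition B: z_P = (91.6 − 78.7)/15.2 = 0.8487; z_E = (5.08 − 4.66)/1.35 = 0.3111; E_B = (0.8487 − 0.3111)/√2 = 0.3801.
E_A − E_B = -1.2222 − 0.3801 = -1.6023 ≈ -1.60.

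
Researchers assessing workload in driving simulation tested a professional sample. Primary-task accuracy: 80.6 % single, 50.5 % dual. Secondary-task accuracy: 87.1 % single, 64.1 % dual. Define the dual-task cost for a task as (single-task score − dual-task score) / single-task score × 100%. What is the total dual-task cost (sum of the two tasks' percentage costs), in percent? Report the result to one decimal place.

Primary cost = (80.6 − 50.5) / 80.6 × 100% = 37.3449%.
Secondary cost = (87.1 − 64.1) / 87.1 × 100% = 26.4064%.
Total = 37.3449% + 26.4064% = 63.7513% ≈ 63.8%.

63.8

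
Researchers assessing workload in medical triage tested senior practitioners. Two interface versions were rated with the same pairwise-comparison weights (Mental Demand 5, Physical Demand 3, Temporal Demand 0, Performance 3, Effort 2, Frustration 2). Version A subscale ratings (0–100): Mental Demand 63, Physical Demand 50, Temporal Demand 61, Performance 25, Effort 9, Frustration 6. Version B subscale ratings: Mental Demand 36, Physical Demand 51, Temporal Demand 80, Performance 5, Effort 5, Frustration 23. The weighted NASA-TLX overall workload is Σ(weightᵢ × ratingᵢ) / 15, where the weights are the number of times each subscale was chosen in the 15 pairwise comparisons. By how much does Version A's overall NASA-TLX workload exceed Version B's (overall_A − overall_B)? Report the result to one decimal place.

11.1

Version A weighted sum = 5·63 + 3·50 + 0·61 + 3·25 + 2·9 + 2·6 = 315 + 150 + 0 + 75 + 18 + 12 = 570; overall_A = 570/15 = 38.0000.
Version B weighted sum = 5·36 + 3·51 + 0·80 + 3·5 + 2·5 + 2·23 = 180 + 153 + 0 + 15 + 10 + 46 = 404; overall_B = 404/15 = 26.9333.
Difference = 38.0000 − 26.9333 = 11.0667 ≈ 11.1.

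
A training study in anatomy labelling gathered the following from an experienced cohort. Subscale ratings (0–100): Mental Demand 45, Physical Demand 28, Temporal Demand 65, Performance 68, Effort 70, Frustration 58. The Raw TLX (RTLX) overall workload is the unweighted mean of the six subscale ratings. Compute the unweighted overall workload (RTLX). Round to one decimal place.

55.7

Sum of ratings = 45 + 28 + 65 + 68 + 70 + 58 = 334.
RTLX = 334 / 6 = 55.6667 ≈ 55.7.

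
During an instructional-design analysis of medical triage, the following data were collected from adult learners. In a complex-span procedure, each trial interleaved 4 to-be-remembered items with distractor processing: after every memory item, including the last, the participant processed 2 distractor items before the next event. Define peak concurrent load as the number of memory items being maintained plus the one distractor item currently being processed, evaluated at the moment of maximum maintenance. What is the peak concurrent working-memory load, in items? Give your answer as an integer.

5

Maintenance is greatest during the distractor(s) after memory item 4: all 4 memory items are being held.
One distractor item is concurrently being processed.
Peak concurrent load = 4 + 1 = 5 items.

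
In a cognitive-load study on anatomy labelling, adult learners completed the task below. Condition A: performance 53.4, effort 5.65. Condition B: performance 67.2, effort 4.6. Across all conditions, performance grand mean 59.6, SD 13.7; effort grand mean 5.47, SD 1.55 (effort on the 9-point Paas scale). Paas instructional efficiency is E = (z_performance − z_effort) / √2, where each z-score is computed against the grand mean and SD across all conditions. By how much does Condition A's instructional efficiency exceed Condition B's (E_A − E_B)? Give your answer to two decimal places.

-1.19

Condition A: z_P = (53.4 − 59.6)/13.7 = -0.4526; z_E = (5.65 − 5.47)/1.55 = 0.1161; E_A = (-0.4526 − 0.1161)/√2 = -0.4021.
Condition B: z_P = (67.2 − 59.6)/13.7 = 0.5547; z_E = (4.6 − 5.47)/1.55 = -0.5613; E_B = (0.5547 − (-0.5613))/√2 = 0.7891.
E_A − E_B = -0.4021 − 0.7891 = -1.1912 ≈ -1.19.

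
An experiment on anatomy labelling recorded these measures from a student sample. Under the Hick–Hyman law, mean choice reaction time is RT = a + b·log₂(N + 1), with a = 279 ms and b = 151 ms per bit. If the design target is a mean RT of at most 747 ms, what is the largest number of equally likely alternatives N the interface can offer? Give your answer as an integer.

Set 279 + 151·log₂(N + 1) ≤ 747.
log₂(N + 1) ≤ (747 − 279) / 151 = 3.0993.
N + 1 ≤ 2^3.0993 = 8.5700.
N ≤ 7.5700, so the largest integer N is 7.

7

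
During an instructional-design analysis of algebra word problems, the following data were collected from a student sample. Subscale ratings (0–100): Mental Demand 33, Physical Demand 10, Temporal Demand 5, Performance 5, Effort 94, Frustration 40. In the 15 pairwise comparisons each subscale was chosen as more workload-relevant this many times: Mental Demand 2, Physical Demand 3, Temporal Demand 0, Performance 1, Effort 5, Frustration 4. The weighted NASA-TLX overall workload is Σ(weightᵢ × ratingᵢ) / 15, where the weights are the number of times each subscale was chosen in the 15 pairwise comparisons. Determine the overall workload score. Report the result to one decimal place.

48.7

The tallies are the weights (they sum to 15).
Weighted sum = 2·33 + 3·10 + 0·5 + 1·5 + 5·94 + 4·40
            = 66 + 30 + 0 + 5 + 470 + 160 = 731.
Overall workload = 731 / 15 = 48.7333 ≈ 48.7.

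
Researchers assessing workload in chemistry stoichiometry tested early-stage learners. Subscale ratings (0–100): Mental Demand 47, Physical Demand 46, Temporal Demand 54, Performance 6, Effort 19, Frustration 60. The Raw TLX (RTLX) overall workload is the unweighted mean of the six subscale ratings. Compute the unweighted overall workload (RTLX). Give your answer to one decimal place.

Sum of ratings = 47 + 46 + 54 + 6 + 19 + 60 = 232.
RTLX = 232 / 6 = 38.6667 ≈ 38.7.

38.7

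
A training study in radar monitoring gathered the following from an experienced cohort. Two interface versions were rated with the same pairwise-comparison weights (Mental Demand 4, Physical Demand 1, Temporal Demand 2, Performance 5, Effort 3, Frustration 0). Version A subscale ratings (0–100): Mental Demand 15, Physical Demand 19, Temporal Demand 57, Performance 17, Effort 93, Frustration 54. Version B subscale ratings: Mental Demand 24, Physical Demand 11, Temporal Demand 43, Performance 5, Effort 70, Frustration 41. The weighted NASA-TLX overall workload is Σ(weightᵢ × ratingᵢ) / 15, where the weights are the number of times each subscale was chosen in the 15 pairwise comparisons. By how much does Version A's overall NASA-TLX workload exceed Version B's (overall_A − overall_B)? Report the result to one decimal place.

Version A weighted sum = 4·15 + 1·19 + 2·57 + 5·17 + 3·93 + 0·54 = 60 + 19 + 114 + 85 + 279 + 0 = 557; overall_A = 557/15 = 37.1333.
Version B weighted sum = 4·24 + 1·11 + 2·43 + 5·5 + 3·70 + 0·41 = 96 + 11 + 86 + 25 + 210 + 0 = 428; overall_B = 428/15 = 28.5333.
Difference = 37.1333 − 28.5333 = 8.6000 ≈ 8.6.

8.6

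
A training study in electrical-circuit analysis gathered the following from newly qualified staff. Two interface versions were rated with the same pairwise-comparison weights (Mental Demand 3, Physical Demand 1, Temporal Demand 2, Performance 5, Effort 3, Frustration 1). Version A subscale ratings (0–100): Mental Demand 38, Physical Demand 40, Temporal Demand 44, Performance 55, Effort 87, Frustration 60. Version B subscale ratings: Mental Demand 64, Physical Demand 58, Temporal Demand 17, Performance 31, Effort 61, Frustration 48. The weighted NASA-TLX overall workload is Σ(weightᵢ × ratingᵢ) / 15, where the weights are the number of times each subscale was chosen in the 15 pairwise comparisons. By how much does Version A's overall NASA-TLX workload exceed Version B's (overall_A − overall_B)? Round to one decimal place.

Version A weighted sum = 3·38 + 1·40 + 2·44 + 5·55 + 3·87 + 1·60 = 114 + 40 + 88 + 275 + 261 + 60 = 838; overall_A = 838/15 = 55.8667.
Version B weighted sum = 3·64 + 1·58 + 2·17 + 5·31 + 3·61 + 1·48 = 192 + 58 + 34 + 155 + 183 + 48 = 670; overall_B = 670/15 = 44.6667.
Difference = 55.8667 − 44.6667 = 11.2000 ≈ 11.2.

11.2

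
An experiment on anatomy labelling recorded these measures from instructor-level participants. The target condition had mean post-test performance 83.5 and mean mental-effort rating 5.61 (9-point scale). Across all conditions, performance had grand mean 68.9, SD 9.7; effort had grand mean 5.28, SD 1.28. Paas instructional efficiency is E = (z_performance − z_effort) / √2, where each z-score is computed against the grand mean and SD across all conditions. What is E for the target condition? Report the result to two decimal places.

0.88

z_performance = (83.5 − 68.9) / 9.7 = 14.6000 / 9.7 = 1.5052.
z_effort = (5.61 − 5.28) / 1.28 = 0.3300 / 1.28 = 0.2578.
z_P − z_E = 1.5052 − 0.2578 = 1.2474.
E = 1.2474 / √2 = 1.2474 / 1.41421 = 0.8820 ≈ 0.88.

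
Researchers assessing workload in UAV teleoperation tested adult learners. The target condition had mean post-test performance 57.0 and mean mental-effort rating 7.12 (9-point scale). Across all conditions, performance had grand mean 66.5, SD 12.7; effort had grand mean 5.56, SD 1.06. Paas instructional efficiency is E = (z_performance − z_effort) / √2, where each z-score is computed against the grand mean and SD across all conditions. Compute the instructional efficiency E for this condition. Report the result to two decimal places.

z_performance = (57.0 − 66.5) / 12.7 = -9.5000 / 12.7 = -0.7480.
z_effort = (7.12 − 5.56) / 1.06 = 1.5600 / 1.06 = 1.4717.
z_P − z_E = -0.7480 − 1.4717 = -2.2197.
E = -2.2197 / √2 = -2.2197 / 1.41421 = -1.5696 ≈ -1.57.

-1.57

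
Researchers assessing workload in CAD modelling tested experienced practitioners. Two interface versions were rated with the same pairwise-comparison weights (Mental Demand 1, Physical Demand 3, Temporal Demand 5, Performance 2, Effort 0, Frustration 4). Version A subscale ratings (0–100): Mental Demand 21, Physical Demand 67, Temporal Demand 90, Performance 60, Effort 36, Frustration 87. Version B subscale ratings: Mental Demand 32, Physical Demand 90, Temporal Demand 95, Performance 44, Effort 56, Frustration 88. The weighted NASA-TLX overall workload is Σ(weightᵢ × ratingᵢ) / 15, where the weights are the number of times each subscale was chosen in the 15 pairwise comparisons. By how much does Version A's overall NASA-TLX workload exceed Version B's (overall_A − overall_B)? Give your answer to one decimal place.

-5.1

Version A weighted sum = 1·21 + 3·67 + 5·90 + 2·60 + 0·36 + 4·87 = 21 + 201 + 450 + 120 + 0 + 348 = 1140; overall_A = 1140/15 = 76.0000.
Version B weighted sum = 1·32 + 3·90 + 5·95 + 2·44 + 0·56 + 4·88 = 32 + 270 + 475 + 88 + 0 + 352 = 1217; overall_B = 1217/15 = 81.1333.
Difference = 76.0000 − 81.1333 = -5.1333 ≈ -5.1.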